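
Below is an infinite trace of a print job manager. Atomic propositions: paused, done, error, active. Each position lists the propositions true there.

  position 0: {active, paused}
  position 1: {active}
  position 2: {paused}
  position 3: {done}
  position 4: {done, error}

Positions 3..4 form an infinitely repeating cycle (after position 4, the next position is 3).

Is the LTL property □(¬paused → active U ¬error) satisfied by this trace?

¬paused → active U ¬error must hold at every position from 0 onward. It fails at position 4, so □(¬paused → active U ¬error) is false.
Positions where ¬paused holds: 1, 3, 4.
Check active U ¬error at each: 1→ok, 3→ok, 4→fails.

Does not hold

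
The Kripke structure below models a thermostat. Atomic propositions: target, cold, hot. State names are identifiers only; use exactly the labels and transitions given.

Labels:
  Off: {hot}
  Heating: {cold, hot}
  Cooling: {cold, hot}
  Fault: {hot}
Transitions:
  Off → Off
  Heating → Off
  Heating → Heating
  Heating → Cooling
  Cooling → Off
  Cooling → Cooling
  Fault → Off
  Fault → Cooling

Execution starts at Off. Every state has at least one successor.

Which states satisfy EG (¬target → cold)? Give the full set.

States satisfying ¬target → cold: {Heating, Cooling}.
States satisfying EG (¬target → cold): {Heating, Cooling}.

{Heating, Cooling}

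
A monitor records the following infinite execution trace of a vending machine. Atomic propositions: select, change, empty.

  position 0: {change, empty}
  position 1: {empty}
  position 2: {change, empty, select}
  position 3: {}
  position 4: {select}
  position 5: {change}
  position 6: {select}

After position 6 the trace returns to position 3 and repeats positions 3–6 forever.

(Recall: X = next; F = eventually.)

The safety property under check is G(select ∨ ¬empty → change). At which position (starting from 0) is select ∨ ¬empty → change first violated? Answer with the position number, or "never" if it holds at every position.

Check select ∨ ¬empty → change at each position in order: 0 ✓, 1 ✓, 2 ✓.
At position 3 the labels are {}, so select ∨ ¬empty → change is false there. This is the first violation.

3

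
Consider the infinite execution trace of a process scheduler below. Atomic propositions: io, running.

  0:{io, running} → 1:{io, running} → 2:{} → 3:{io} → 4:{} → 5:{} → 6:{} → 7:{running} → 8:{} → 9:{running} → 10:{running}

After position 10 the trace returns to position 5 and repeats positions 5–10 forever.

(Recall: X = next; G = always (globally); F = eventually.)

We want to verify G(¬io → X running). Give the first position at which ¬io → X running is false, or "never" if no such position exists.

2

Check ¬io → X running at each position in order: 0 ✓, 1 ✓.
At position 2 the labels are {} and the next position 3 has {io}, so ¬io → X running is false there. This is the first violation.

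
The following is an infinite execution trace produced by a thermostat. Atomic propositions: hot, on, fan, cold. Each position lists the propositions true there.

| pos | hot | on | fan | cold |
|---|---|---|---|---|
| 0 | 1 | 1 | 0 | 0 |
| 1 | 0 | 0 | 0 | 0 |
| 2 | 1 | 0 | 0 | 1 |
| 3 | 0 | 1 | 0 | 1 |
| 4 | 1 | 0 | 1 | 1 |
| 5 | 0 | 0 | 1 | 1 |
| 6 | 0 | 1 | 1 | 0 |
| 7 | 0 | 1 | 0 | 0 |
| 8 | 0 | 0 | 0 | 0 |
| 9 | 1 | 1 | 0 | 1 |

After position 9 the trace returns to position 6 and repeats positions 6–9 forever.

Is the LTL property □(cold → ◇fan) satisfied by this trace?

cold → ◇fan holds at every position 0..9, and those are all positions ever visited, so □(cold → ◇fan) holds.
Positions where cold holds: 2, 3, 4, 5, 9.
Check ◇fan at each: 2→ok, 3→ok, 4→ok, 5→ok, 9→ok.

Satisfied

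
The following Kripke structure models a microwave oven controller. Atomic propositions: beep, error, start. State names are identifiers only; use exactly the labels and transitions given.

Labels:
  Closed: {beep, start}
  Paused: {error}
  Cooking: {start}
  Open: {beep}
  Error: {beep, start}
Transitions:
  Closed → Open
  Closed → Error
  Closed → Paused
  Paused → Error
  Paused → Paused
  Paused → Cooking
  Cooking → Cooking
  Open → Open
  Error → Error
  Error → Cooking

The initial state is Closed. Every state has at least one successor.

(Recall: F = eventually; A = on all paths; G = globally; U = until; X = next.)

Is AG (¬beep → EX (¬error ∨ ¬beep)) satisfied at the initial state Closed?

Holds

States satisfying ¬beep → EX (¬error ∨ ¬beep): {Closed, Paused, Cooking, Open, Error}.
States satisfying AG (¬beep → EX (¬error ∨ ¬beep)): {Closed, Paused, Cooking, Open, Error}.
Every state reachable from Closed satisfies ¬beep → EX (¬error ∨ ¬beep).
Closed ∈ Sat(AG (¬beep → EX (¬error ∨ ¬beep))).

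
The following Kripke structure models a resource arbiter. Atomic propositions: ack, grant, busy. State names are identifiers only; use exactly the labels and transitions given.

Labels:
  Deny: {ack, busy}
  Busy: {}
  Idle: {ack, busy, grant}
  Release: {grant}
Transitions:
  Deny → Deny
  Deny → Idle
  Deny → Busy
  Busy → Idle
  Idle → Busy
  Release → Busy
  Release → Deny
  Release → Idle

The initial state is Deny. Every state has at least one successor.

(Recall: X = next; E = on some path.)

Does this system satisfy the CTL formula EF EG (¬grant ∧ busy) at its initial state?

Yes

States satisfying EG (¬grant ∧ busy): {Deny}.
States satisfying EF EG (¬grant ∧ busy): {Deny, Release}.
Some path from Deny reaches a state where EG (¬grant ∧ busy) holds.
Deny ∈ Sat(EF EG (¬grant ∧ busy)).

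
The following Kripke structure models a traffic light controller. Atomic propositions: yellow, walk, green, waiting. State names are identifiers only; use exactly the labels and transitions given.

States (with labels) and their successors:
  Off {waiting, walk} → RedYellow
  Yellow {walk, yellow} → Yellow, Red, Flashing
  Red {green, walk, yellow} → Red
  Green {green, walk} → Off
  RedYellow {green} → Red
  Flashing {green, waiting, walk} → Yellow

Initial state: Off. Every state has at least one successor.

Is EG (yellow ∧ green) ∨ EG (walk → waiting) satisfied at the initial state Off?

Does not hold

States satisfying yellow ∧ green: {Red}.
States satisfying EG (yellow ∧ green): {Red}.
States satisfying walk → waiting: {Off, RedYellow, Flashing}.
States satisfying EG (walk → waiting): ∅.
States satisfying EG (yellow ∧ green) ∨ EG (walk → waiting): {Red}.
Off ∉ Sat(EG (yellow ∧ green) ∨ EG (walk → waiting)).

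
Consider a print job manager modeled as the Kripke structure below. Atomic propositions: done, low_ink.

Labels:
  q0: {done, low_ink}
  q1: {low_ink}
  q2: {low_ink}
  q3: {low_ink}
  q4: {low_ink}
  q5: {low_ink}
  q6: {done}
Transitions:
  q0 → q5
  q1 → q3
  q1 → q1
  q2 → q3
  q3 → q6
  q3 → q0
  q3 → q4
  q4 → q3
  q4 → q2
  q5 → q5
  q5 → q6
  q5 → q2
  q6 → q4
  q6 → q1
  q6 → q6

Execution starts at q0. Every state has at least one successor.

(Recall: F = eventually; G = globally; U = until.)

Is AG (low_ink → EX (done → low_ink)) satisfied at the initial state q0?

States satisfying low_ink → EX (done → low_ink): {q0, q1, q2, q3, q4, q5, q6}.
States satisfying AG (low_ink → EX (done → low_ink)): {q0, q1, q2, q3, q4, q5, q6}.
Every state reachable from q0 satisfies low_ink → EX (done → low_ink).
q0 ∈ Sat(AG (low_ink → EX (done → low_ink))).

Yes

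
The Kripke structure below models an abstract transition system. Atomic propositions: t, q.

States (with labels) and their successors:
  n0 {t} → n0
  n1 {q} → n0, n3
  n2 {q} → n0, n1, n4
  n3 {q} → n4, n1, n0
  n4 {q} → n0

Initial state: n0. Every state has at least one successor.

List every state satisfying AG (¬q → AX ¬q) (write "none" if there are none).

States satisfying ¬q → AX ¬q: {n0, n1, n2, n3, n4}.
States satisfying AG (¬q → AX ¬q): {n0, n1, n2, n3, n4}.

{n0, n1, n2, n3, n4}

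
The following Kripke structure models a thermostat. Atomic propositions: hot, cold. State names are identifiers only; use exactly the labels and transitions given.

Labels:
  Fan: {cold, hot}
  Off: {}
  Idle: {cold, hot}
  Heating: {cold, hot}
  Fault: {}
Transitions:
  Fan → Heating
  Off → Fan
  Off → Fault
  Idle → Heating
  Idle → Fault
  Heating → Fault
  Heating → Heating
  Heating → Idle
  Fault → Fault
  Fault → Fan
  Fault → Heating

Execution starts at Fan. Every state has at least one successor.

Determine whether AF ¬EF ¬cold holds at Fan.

States satisfying ¬EF ¬cold: ∅.
States satisfying AF ¬EF ¬cold: ∅.
There is a path from Fan along which ¬EF ¬cold never holds.
Fan ∉ Sat(AF ¬EF ¬cold).

Does not hold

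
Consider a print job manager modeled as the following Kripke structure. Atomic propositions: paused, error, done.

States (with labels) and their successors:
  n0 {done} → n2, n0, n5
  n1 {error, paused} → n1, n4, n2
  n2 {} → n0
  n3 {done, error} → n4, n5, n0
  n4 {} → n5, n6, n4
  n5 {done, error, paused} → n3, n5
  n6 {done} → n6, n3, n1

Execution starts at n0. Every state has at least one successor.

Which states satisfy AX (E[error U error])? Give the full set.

{n5}

States satisfying E[error U error]: {n1, n3, n5}.
States satisfying AX (E[error U error]): {n5}.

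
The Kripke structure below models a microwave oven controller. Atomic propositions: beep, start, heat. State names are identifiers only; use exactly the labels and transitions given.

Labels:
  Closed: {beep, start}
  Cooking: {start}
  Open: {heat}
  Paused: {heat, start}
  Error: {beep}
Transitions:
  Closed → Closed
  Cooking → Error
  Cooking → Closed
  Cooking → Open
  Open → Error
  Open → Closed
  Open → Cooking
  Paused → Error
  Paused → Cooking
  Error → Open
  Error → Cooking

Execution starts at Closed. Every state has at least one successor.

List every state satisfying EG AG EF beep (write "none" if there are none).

{Closed, Cooking, Open, Paused, Error}

States satisfying AG EF beep: {Closed, Cooking, Open, Paused, Error}.
States satisfying EG AG EF beep: {Closed, Cooking, Open, Paused, Error}.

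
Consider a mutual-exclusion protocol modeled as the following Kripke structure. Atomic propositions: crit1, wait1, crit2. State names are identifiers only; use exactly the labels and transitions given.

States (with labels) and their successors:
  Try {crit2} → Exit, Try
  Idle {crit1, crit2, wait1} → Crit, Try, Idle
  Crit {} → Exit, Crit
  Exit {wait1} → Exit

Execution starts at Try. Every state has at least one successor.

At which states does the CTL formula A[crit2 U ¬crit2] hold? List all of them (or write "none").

States satisfying crit2: {Try, Idle}.
States satisfying ¬crit2: {Crit, Exit}.
States satisfying A[crit2 U ¬crit2]: {Crit, Exit}.

{Crit, Exit}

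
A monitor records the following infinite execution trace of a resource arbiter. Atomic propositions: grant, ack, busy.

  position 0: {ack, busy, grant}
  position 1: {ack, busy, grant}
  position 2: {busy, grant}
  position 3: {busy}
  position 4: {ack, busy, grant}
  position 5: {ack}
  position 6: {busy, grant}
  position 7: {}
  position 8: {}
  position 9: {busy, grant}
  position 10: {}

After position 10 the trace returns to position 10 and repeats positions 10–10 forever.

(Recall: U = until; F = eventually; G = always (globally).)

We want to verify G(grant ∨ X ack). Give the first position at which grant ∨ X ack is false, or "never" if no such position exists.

Check grant ∨ X ack at each position in order: 0 ✓, 1 ✓, 2 ✓, 3 ✓, 4 ✓.
At position 5 the labels are {ack} and the next position 6 has {busy, grant}, so grant ∨ X ack is false there. This is the first violation.

5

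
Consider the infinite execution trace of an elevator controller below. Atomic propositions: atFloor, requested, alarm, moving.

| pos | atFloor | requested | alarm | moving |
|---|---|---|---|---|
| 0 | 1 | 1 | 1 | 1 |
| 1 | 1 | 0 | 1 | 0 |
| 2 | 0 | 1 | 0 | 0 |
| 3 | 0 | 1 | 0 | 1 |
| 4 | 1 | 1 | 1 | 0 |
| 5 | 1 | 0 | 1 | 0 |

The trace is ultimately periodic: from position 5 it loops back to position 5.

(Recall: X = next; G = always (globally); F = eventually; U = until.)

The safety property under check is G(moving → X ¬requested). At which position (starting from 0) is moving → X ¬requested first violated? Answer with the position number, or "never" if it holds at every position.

Check moving → X ¬requested at each position in order: 0 ✓, 1 ✓, 2 ✓.
At position 3 the labels are {moving, requested} and the next position 4 has {alarm, atFloor, requested}, so moving → X ¬requested is false there. This is the first violation.

3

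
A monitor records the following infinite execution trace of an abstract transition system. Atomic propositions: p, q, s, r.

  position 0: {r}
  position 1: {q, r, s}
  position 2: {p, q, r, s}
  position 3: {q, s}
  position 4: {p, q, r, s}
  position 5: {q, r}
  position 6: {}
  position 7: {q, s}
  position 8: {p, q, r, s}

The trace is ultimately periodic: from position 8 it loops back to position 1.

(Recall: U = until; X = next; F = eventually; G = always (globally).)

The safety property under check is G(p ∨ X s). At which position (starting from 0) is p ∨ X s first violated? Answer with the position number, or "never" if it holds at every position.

Check p ∨ X s at each position in order: 0 ✓, 1 ✓, 2 ✓, 3 ✓, 4 ✓.
At position 5 the labels are {q, r} and the next position 6 has {}, so p ∨ X s is false there. This is the first violation.

5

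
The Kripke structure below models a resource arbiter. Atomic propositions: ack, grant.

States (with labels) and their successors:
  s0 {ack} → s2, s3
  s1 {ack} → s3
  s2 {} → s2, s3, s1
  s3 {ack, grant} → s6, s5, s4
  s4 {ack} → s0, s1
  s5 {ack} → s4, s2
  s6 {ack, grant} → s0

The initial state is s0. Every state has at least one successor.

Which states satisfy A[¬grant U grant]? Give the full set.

States satisfying ¬grant: {s0, s1, s2, s4, s5}.
States satisfying grant: {s3, s6}.
States satisfying A[¬grant U grant]: {s1, s3, s6}.

{s1, s3, s6}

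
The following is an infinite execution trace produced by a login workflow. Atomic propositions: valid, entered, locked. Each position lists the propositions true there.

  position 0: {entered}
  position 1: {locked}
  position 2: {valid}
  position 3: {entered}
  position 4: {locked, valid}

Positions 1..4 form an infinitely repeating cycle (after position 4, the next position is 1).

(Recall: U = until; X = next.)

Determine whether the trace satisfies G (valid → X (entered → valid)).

No

valid → X (entered → valid) must hold at every position from 0 onward. It fails at position 2, so G (valid → X (entered → valid)) is false.
Positions where valid holds: 2, 4.
Check X (entered → valid) at each: 2→fails, 4→ok.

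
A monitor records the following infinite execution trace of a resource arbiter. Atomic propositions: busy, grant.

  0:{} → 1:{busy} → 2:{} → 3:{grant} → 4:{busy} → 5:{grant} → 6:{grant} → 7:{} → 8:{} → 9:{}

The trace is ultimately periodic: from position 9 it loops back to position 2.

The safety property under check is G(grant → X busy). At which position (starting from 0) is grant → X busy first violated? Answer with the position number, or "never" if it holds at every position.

5

Check grant → X busy at each position in order: 0 ✓, 1 ✓, 2 ✓, 3 ✓, 4 ✓.
At position 5 the labels are {grant} and the next position 6 has {grant}, so grant → X busy is false there. This is the first violation.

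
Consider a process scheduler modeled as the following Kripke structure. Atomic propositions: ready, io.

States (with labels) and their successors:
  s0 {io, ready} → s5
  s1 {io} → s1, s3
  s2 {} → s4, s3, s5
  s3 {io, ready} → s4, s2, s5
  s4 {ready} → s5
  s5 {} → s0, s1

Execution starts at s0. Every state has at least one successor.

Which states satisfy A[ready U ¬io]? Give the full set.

{s0, s2, s3, s4, s5}

States satisfying ready: {s0, s3, s4}.
States satisfying ¬io: {s2, s4, s5}.
States satisfying A[ready U ¬io]: {s0, s2, s3, s4, s5}.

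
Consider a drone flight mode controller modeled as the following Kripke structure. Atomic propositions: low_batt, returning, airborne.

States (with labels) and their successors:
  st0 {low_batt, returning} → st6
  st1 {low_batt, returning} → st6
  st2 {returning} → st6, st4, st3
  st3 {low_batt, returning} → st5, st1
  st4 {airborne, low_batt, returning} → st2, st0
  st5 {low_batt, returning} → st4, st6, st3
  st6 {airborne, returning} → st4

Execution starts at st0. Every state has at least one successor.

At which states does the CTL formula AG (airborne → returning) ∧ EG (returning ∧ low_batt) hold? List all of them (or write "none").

States satisfying airborne → returning: {st0, st1, st2, st3, st4, st5, st6}.
States satisfying AG (airborne → returning): {st0, st1, st2, st3, st4, st5, st6}.
States satisfying returning ∧ low_batt: {st0, st1, st3, st4, st5}.
States satisfying EG (returning ∧ low_batt): {st3, st5}.
States satisfying AG (airborne → returning) ∧ EG (returning ∧ low_batt): {st3, st5}.

{st3, st5}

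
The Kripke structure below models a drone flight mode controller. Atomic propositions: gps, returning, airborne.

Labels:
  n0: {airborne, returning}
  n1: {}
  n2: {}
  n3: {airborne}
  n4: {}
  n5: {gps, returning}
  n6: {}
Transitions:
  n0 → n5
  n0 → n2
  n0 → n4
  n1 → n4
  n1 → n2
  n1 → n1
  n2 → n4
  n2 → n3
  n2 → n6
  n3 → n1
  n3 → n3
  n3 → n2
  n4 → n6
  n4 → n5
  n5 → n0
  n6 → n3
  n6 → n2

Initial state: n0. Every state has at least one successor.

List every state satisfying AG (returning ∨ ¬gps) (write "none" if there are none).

{n0, n1, n2, n3, n4, n5, n6}

States satisfying returning ∨ ¬gps: {n0, n1, n2, n3, n4, n5, n6}.
States satisfying AG (returning ∨ ¬gps): {n0, n1, n2, n3, n4, n5, n6}.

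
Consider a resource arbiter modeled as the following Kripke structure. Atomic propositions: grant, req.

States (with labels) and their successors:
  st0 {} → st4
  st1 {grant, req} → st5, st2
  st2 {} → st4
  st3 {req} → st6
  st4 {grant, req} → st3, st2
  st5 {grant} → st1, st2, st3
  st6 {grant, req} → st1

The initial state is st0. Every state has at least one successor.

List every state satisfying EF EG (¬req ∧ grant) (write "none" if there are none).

none

States satisfying EG (¬req ∧ grant): ∅.
States satisfying EF EG (¬req ∧ grant): ∅.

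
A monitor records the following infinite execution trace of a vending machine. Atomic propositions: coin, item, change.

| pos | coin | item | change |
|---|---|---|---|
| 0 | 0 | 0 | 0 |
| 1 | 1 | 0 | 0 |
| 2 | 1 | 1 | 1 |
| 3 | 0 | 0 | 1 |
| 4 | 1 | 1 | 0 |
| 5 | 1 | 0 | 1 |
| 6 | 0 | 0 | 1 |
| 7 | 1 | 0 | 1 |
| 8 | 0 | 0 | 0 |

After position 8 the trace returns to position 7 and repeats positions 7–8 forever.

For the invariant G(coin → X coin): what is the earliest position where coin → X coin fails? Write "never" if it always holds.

Check coin → X coin at each position in order: 0 ✓, 1 ✓.
At position 2 the labels are {change, coin, item} and the next position 3 has {change}, so coin → X coin is false there. This is the first violation.

2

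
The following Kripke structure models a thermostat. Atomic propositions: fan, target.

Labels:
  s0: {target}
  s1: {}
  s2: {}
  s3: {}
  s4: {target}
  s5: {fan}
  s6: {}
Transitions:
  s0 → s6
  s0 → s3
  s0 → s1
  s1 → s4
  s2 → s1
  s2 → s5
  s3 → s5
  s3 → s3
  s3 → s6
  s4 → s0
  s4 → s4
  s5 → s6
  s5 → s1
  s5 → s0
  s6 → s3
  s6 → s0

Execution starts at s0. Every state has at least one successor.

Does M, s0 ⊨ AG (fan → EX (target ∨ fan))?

States satisfying fan → EX (target ∨ fan): {s0, s1, s2, s3, s4, s5, s6}.
States satisfying AG (fan → EX (target ∨ fan)): {s0, s1, s2, s3, s4, s5, s6}.
Every state reachable from s0 satisfies fan → EX (target ∨ fan).
s0 ∈ Sat(AG (fan → EX (target ∨ fan))).

Satisfied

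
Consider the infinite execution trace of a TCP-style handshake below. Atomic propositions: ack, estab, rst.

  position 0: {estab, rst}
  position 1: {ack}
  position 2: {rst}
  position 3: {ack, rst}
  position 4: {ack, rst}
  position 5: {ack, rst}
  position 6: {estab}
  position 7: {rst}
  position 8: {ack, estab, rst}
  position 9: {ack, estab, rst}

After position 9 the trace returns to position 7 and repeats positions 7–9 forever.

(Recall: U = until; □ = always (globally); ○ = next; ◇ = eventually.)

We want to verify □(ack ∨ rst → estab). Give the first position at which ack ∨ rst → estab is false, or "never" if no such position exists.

1

Check ack ∨ rst → estab at each position in order: 0 ✓.
At position 1 the labels are {ack}, so ack ∨ rst → estab is false there. This is the first violation.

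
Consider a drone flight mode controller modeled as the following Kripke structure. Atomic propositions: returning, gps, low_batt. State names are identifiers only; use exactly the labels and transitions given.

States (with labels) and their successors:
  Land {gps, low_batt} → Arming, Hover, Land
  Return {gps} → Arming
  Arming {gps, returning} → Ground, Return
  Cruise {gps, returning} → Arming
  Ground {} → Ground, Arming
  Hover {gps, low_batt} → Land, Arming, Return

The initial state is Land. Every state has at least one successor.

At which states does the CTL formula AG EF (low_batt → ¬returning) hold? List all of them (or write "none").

{Land, Return, Arming, Cruise, Ground, Hover}

States satisfying EF (low_batt → ¬returning): {Land, Return, Arming, Cruise, Ground, Hover}.
States satisfying AG EF (low_batt → ¬returning): {Land, Return, Arming, Cruise, Ground, Hover}.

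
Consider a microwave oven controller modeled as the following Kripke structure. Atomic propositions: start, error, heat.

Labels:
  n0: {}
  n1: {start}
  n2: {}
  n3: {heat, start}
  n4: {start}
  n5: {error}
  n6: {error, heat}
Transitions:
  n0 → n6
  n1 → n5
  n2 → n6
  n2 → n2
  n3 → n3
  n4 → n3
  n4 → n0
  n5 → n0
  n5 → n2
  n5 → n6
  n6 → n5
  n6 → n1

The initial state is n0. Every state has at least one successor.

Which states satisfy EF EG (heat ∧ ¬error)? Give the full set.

States satisfying EG (heat ∧ ¬error): {n3}.
States satisfying EF EG (heat ∧ ¬error): {n3, n4}.

{n3, n4}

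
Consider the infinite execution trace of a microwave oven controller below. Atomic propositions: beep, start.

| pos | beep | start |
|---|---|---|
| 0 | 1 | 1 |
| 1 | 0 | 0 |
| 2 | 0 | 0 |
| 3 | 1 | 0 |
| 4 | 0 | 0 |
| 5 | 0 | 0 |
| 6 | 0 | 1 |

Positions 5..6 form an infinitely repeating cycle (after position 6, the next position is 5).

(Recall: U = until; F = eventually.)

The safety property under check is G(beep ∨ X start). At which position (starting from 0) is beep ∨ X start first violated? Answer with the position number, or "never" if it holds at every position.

1

Check beep ∨ X start at each position in order: 0 ✓.
At position 1 the labels are {} and the next position 2 has {}, so beep ∨ X start is false there. This is the first violation.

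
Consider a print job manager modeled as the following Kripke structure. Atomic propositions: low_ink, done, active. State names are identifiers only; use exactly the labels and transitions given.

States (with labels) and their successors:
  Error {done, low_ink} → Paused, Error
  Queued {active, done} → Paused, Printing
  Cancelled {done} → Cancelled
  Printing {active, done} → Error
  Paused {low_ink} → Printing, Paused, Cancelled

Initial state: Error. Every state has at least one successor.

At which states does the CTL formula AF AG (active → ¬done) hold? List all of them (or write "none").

{Cancelled}

States satisfying AG (active → ¬done): {Cancelled}.
States satisfying AF AG (active → ¬done): {Cancelled}.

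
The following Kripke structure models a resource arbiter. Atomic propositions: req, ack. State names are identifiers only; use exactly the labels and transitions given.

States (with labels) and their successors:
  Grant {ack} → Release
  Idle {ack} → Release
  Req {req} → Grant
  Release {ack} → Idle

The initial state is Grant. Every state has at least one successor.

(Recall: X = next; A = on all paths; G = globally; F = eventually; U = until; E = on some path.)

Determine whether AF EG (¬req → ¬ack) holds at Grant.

Violated

States satisfying EG (¬req → ¬ack): ∅.
States satisfying AF EG (¬req → ¬ack): ∅.
There is a path from Grant along which EG (¬req → ¬ack) never holds.
Grant ∉ Sat(AF EG (¬req → ¬ack)).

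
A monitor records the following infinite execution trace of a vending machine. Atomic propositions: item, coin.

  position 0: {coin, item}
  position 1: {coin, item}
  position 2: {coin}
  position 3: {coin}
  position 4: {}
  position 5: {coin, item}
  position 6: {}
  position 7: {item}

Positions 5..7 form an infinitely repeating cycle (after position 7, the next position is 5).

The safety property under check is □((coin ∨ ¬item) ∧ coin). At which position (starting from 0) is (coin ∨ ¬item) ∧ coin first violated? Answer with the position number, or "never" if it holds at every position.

Check (coin ∨ ¬item) ∧ coin at each position in order: 0 ✓, 1 ✓, 2 ✓, 3 ✓.
At position 4 the labels are {}, so (coin ∨ ¬item) ∧ coin is false there. This is the first violation.

4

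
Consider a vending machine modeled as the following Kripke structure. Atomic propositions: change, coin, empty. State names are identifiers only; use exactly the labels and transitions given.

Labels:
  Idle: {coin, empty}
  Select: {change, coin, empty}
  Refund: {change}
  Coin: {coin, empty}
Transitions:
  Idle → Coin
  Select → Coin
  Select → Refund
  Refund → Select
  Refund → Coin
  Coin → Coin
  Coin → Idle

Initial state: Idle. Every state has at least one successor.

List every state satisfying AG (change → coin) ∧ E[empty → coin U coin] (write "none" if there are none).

{Idle, Coin}

States satisfying change → coin: {Idle, Select, Coin}.
States satisfying AG (change → coin): {Idle, Coin}.
States satisfying empty → coin: {Idle, Select, Refund, Coin}.
States satisfying coin: {Idle, Select, Coin}.
States satisfying E[empty → coin U coin]: {Idle, Select, Refund, Coin}.
States satisfying AG (change → coin) ∧ E[empty → coin U coin]: {Idle, Coin}.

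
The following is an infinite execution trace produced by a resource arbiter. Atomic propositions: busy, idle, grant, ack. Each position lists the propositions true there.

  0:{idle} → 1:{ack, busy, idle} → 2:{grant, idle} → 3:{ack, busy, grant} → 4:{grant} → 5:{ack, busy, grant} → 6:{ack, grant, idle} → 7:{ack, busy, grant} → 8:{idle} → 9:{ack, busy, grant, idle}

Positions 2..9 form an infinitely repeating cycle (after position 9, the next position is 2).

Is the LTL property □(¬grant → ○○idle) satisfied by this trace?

¬grant → ○○idle must hold at every position from 0 onward. It fails at position 1, so □(¬grant → ○○idle) is false.
Positions where ¬grant holds: 0, 1, 8.
Check ○○idle at each: 0→ok, 1→fails, 8→ok.

No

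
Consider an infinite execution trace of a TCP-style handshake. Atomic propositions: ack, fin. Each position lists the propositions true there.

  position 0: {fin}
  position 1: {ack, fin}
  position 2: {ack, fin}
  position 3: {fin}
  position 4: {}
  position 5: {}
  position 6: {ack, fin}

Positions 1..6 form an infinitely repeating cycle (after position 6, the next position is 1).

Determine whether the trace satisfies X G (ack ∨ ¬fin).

The position after 0 is 1; G (ack ∨ ¬fin) is false there.

Does not hold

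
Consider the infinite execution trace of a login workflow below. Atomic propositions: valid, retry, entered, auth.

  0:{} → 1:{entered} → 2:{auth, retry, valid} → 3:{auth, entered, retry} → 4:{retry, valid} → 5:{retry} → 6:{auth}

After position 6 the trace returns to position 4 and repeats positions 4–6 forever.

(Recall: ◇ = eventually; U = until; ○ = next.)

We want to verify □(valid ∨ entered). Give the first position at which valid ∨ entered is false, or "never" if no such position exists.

At position 0 the labels are {}, so valid ∨ entered is false there. This is the first violation.

0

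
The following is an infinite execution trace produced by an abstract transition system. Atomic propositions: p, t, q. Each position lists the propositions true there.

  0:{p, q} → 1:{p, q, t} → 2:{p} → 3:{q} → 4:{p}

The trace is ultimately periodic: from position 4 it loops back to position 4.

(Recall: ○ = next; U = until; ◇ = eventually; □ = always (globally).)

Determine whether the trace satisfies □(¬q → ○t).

¬q → ○t must hold at every position from 0 onward. It fails at position 2, so □(¬q → ○t) is false.
Positions where ¬q holds: 2, 4.
Check ○t at each: 2→fails, 4→fails.

Violated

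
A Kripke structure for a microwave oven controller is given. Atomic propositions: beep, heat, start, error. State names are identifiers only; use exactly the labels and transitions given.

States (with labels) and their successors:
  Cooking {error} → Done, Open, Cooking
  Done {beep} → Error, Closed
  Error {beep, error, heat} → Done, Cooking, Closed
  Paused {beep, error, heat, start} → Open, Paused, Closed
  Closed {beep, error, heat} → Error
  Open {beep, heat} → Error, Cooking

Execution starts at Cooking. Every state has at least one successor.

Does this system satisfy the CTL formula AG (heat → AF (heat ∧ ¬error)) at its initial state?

Violated

States satisfying heat → AF (heat ∧ ¬error): {Cooking, Done, Open}.
States satisfying AG (heat → AF (heat ∧ ¬error)): ∅.
Closed is reachable from Cooking and violates heat → AF (heat ∧ ¬error), so AG fails at Cooking.
Cooking ∉ Sat(AG (heat → AF (heat ∧ ¬error))).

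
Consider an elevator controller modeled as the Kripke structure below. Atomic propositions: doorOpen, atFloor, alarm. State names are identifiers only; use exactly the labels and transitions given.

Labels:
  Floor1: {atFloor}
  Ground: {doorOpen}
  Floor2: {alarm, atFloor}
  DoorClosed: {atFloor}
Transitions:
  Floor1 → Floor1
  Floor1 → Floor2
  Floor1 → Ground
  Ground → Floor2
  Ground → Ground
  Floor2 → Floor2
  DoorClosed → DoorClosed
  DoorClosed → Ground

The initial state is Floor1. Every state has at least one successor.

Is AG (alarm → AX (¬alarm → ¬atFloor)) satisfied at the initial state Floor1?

States satisfying alarm → AX (¬alarm → ¬atFloor): {Floor1, Ground, Floor2, DoorClosed}.
States satisfying AG (alarm → AX (¬alarm → ¬atFloor)): {Floor1, Ground, Floor2, DoorClosed}.
Every state reachable from Floor1 satisfies alarm → AX (¬alarm → ¬atFloor).
Floor1 ∈ Sat(AG (alarm → AX (¬alarm → ¬atFloor))).

Satisfied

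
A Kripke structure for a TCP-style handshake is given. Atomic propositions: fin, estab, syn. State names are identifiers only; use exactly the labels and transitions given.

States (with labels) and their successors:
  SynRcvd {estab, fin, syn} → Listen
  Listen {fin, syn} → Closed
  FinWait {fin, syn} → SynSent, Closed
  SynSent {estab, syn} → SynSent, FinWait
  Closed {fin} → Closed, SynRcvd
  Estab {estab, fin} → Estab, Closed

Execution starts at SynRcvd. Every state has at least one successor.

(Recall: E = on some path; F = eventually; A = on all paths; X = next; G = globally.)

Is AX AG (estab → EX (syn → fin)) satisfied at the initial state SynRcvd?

States satisfying AG (estab → EX (syn → fin)): {SynRcvd, Listen, FinWait, SynSent, Closed, Estab}.
States satisfying AX AG (estab → EX (syn → fin)): {SynRcvd, Listen, FinWait, SynSent, Closed, Estab}.
SynRcvd ∈ Sat(AX AG (estab → EX (syn → fin))).

Holds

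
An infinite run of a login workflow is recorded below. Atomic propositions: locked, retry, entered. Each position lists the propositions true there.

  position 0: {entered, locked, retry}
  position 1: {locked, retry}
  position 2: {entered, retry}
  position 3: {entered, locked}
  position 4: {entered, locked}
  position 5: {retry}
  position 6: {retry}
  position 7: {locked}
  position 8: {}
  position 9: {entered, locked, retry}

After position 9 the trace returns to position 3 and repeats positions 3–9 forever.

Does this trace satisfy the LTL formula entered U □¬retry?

Walking from position 0: at position 1, □¬retry has not yet held and entered fails, so entered U □¬retry is false.

Does not hold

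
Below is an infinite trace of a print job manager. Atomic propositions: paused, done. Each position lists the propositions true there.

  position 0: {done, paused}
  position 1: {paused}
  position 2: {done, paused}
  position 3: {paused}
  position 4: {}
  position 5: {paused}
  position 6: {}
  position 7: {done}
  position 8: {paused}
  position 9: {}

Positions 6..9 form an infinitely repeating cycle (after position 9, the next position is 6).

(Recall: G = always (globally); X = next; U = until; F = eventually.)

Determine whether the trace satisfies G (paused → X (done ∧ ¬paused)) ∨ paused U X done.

Yes

paused → X (done ∧ ¬paused) must hold at every position from 0 onward. It fails at position 0, so G (paused → X (done ∧ ¬paused)) is false.
Positions where paused holds: 0, 1, 2, 3, 5, 8.
Check X (done ∧ ¬paused) at each: 0→fails, 1→fails, 2→fails, 3→fails, 5→fails, 8→fails.
Walking from position 0: X done first holds at position 1, and paused holds at every earlier position along the way, so paused U X done holds.
At position 0: G (paused → X (done ∧ ¬paused)) is false; paused U X done is true; so G (paused → X (done ∧ ¬paused)) ∨ paused U X done is true.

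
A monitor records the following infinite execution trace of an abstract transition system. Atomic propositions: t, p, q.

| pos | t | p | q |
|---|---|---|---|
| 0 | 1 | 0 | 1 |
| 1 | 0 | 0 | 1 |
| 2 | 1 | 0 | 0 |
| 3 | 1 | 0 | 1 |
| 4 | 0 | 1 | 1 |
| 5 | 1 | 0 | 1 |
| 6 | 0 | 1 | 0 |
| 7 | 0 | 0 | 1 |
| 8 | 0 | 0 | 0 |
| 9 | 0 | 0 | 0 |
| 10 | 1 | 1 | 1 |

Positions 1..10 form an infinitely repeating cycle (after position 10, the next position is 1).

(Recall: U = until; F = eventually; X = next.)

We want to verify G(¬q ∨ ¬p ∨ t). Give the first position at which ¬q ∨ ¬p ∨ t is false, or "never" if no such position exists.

Check ¬q ∨ ¬p ∨ t at each position in order: 0 ✓, 1 ✓, 2 ✓, 3 ✓.
At position 4 the labels are {p, q}, so ¬q ∨ ¬p ∨ t is false there. This is the first violation.

4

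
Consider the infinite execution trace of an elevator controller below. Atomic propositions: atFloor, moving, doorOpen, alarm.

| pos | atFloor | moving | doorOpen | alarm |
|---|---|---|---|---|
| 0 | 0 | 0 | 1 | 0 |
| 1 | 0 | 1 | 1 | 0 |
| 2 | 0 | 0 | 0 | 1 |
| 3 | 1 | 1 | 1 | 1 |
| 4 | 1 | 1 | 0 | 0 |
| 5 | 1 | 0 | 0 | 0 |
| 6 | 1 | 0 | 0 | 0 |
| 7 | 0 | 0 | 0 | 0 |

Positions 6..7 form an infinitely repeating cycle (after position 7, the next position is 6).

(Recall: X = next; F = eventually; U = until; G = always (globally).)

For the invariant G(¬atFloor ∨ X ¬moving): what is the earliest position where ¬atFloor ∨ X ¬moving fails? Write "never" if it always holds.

Check ¬atFloor ∨ X ¬moving at each position in order: 0 ✓, 1 ✓, 2 ✓.
At position 3 the labels are {alarm, atFloor, doorOpen, moving} and the next position 4 has {atFloor, moving}, so ¬atFloor ∨ X ¬moving is false there. This is the first violation.

3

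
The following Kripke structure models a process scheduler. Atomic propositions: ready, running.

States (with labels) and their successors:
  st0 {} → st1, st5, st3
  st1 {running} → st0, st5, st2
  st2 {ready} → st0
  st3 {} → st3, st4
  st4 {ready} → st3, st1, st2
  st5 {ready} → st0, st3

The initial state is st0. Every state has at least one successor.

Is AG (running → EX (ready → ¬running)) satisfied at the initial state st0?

Satisfied

States satisfying running → EX (ready → ¬running): {st0, st1, st2, st3, st4, st5}.
States satisfying AG (running → EX (ready → ¬running)): {st0, st1, st2, st3, st4, st5}.
Every state reachable from st0 satisfies running → EX (ready → ¬running).
st0 ∈ Sat(AG (running → EX (ready → ¬running))).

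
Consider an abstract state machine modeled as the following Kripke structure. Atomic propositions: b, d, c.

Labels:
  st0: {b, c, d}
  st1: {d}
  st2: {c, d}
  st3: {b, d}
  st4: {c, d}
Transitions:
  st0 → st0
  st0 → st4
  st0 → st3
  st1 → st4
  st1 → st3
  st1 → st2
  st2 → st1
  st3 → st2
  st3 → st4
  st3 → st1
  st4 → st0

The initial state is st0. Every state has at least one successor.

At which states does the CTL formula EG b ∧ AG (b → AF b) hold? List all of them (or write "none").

States satisfying b: {st0, st3}.
States satisfying EG b: {st0}.
States satisfying b → AF b: {st0, st1, st2, st3, st4}.
States satisfying AG (b → AF b): {st0, st1, st2, st3, st4}.
States satisfying EG b ∧ AG (b → AF b): {st0}.

{st0}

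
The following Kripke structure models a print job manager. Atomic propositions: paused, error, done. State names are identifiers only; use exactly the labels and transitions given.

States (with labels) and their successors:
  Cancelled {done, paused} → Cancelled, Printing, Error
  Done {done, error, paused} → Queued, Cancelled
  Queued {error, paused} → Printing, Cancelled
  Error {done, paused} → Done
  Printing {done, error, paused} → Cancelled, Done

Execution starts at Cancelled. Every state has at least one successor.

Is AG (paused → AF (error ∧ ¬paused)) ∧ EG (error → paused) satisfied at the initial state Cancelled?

States satisfying paused → AF (error ∧ ¬paused): ∅.
States satisfying AG (paused → AF (error ∧ ¬paused)): ∅.
States satisfying error → paused: {Cancelled, Done, Queued, Error, Printing}.
States satisfying EG (error → paused): {Cancelled, Done, Queued, Error, Printing}.
States satisfying AG (paused → AF (error ∧ ¬paused)) ∧ EG (error → paused): ∅.
Cancelled ∉ Sat(AG (paused → AF (error ∧ ¬paused)) ∧ EG (error → paused)).

Does not hold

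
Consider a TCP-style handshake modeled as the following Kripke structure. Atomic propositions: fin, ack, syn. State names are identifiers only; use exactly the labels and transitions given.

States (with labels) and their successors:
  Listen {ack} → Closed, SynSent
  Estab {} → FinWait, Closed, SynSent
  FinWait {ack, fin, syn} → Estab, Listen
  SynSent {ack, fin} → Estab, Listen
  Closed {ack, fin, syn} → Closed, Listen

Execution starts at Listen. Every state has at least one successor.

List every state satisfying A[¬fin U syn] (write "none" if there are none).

States satisfying ¬fin: {Listen, Estab}.
States satisfying syn: {FinWait, Closed}.
States satisfying A[¬fin U syn]: {FinWait, Closed}.

{FinWait, Closed}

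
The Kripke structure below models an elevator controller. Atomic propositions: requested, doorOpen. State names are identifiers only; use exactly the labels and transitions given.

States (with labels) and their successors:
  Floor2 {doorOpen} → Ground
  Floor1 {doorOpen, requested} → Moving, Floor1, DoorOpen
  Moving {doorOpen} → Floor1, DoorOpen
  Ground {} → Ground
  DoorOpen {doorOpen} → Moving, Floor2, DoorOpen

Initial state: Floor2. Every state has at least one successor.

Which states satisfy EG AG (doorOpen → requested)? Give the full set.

States satisfying AG (doorOpen → requested): {Ground}.
States satisfying EG AG (doorOpen → requested): {Ground}.

{Ground}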